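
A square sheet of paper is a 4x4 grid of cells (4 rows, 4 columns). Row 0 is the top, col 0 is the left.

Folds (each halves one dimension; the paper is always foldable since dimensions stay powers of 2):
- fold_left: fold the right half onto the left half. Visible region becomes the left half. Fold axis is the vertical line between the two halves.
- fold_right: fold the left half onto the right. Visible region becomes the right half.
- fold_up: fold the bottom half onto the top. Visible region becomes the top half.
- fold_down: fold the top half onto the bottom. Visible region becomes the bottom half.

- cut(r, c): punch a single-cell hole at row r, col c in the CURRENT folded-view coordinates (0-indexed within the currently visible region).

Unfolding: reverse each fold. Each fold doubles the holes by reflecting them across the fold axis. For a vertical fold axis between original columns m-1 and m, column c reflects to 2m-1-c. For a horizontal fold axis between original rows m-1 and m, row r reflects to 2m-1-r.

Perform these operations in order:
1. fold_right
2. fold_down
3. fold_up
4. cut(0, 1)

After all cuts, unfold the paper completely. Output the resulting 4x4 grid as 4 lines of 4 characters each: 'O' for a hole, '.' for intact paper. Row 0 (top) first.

Answer: O..O
O..O
O..O
O..O

Derivation:
Op 1 fold_right: fold axis v@2; visible region now rows[0,4) x cols[2,4) = 4x2
Op 2 fold_down: fold axis h@2; visible region now rows[2,4) x cols[2,4) = 2x2
Op 3 fold_up: fold axis h@3; visible region now rows[2,3) x cols[2,4) = 1x2
Op 4 cut(0, 1): punch at orig (2,3); cuts so far [(2, 3)]; region rows[2,3) x cols[2,4) = 1x2
Unfold 1 (reflect across h@3): 2 holes -> [(2, 3), (3, 3)]
Unfold 2 (reflect across h@2): 4 holes -> [(0, 3), (1, 3), (2, 3), (3, 3)]
Unfold 3 (reflect across v@2): 8 holes -> [(0, 0), (0, 3), (1, 0), (1, 3), (2, 0), (2, 3), (3, 0), (3, 3)]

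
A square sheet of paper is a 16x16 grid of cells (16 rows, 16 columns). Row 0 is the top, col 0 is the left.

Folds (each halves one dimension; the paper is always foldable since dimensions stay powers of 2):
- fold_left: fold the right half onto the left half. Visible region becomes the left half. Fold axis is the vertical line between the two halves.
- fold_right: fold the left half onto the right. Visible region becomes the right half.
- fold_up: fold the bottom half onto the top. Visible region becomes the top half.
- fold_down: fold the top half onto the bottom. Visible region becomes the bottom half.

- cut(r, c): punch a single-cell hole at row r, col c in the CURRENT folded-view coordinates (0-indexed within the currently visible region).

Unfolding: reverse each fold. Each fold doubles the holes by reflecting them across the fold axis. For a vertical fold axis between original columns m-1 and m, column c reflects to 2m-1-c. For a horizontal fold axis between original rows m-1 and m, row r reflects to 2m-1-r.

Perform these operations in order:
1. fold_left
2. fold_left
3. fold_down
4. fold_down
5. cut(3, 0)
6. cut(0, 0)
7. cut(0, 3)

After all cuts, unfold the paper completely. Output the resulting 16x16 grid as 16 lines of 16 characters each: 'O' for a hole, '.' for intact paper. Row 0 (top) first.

Op 1 fold_left: fold axis v@8; visible region now rows[0,16) x cols[0,8) = 16x8
Op 2 fold_left: fold axis v@4; visible region now rows[0,16) x cols[0,4) = 16x4
Op 3 fold_down: fold axis h@8; visible region now rows[8,16) x cols[0,4) = 8x4
Op 4 fold_down: fold axis h@12; visible region now rows[12,16) x cols[0,4) = 4x4
Op 5 cut(3, 0): punch at orig (15,0); cuts so far [(15, 0)]; region rows[12,16) x cols[0,4) = 4x4
Op 6 cut(0, 0): punch at orig (12,0); cuts so far [(12, 0), (15, 0)]; region rows[12,16) x cols[0,4) = 4x4
Op 7 cut(0, 3): punch at orig (12,3); cuts so far [(12, 0), (12, 3), (15, 0)]; region rows[12,16) x cols[0,4) = 4x4
Unfold 1 (reflect across h@12): 6 holes -> [(8, 0), (11, 0), (11, 3), (12, 0), (12, 3), (15, 0)]
Unfold 2 (reflect across h@8): 12 holes -> [(0, 0), (3, 0), (3, 3), (4, 0), (4, 3), (7, 0), (8, 0), (11, 0), (11, 3), (12, 0), (12, 3), (15, 0)]
Unfold 3 (reflect across v@4): 24 holes -> [(0, 0), (0, 7), (3, 0), (3, 3), (3, 4), (3, 7), (4, 0), (4, 3), (4, 4), (4, 7), (7, 0), (7, 7), (8, 0), (8, 7), (11, 0), (11, 3), (11, 4), (11, 7), (12, 0), (12, 3), (12, 4), (12, 7), (15, 0), (15, 7)]
Unfold 4 (reflect across v@8): 48 holes -> [(0, 0), (0, 7), (0, 8), (0, 15), (3, 0), (3, 3), (3, 4), (3, 7), (3, 8), (3, 11), (3, 12), (3, 15), (4, 0), (4, 3), (4, 4), (4, 7), (4, 8), (4, 11), (4, 12), (4, 15), (7, 0), (7, 7), (7, 8), (7, 15), (8, 0), (8, 7), (8, 8), (8, 15), (11, 0), (11, 3), (11, 4), (11, 7), (11, 8), (11, 11), (11, 12), (11, 15), (12, 0), (12, 3), (12, 4), (12, 7), (12, 8), (12, 11), (12, 12), (12, 15), (15, 0), (15, 7), (15, 8), (15, 15)]

Answer: O......OO......O
................
................
O..OO..OO..OO..O
O..OO..OO..OO..O
................
................
O......OO......O
O......OO......O
................
................
O..OO..OO..OO..O
O..OO..OO..OO..O
................
................
O......OO......O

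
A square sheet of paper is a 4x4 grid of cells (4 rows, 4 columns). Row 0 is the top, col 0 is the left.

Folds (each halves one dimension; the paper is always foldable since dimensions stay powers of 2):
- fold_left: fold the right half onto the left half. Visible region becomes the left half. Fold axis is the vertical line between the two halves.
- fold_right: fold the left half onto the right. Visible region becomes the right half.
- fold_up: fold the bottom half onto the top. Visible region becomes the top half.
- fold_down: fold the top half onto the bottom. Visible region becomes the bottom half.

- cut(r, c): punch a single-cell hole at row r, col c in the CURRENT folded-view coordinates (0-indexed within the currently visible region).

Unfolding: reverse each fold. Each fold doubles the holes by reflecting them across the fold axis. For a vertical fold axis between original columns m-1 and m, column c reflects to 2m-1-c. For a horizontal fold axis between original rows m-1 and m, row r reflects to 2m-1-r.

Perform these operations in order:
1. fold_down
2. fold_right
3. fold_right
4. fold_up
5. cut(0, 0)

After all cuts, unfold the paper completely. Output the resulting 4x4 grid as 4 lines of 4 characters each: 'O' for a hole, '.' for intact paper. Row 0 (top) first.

Answer: OOOO
OOOO
OOOO
OOOO

Derivation:
Op 1 fold_down: fold axis h@2; visible region now rows[2,4) x cols[0,4) = 2x4
Op 2 fold_right: fold axis v@2; visible region now rows[2,4) x cols[2,4) = 2x2
Op 3 fold_right: fold axis v@3; visible region now rows[2,4) x cols[3,4) = 2x1
Op 4 fold_up: fold axis h@3; visible region now rows[2,3) x cols[3,4) = 1x1
Op 5 cut(0, 0): punch at orig (2,3); cuts so far [(2, 3)]; region rows[2,3) x cols[3,4) = 1x1
Unfold 1 (reflect across h@3): 2 holes -> [(2, 3), (3, 3)]
Unfold 2 (reflect across v@3): 4 holes -> [(2, 2), (2, 3), (3, 2), (3, 3)]
Unfold 3 (reflect across v@2): 8 holes -> [(2, 0), (2, 1), (2, 2), (2, 3), (3, 0), (3, 1), (3, 2), (3, 3)]
Unfold 4 (reflect across h@2): 16 holes -> [(0, 0), (0, 1), (0, 2), (0, 3), (1, 0), (1, 1), (1, 2), (1, 3), (2, 0), (2, 1), (2, 2), (2, 3), (3, 0), (3, 1), (3, 2), (3, 3)]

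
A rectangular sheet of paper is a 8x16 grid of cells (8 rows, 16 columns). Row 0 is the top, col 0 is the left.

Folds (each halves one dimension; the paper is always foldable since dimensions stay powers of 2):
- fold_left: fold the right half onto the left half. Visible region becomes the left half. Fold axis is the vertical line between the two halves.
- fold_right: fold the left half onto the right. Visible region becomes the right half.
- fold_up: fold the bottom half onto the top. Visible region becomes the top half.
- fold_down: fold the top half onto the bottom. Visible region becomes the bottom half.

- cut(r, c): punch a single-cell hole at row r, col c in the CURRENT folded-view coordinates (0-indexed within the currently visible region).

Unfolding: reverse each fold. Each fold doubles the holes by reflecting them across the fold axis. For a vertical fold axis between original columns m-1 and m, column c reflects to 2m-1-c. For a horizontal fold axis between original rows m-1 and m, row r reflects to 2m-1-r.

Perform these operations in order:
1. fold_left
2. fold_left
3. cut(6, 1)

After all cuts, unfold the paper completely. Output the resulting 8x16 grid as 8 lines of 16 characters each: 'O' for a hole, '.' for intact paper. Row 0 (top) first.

Op 1 fold_left: fold axis v@8; visible region now rows[0,8) x cols[0,8) = 8x8
Op 2 fold_left: fold axis v@4; visible region now rows[0,8) x cols[0,4) = 8x4
Op 3 cut(6, 1): punch at orig (6,1); cuts so far [(6, 1)]; region rows[0,8) x cols[0,4) = 8x4
Unfold 1 (reflect across v@4): 2 holes -> [(6, 1), (6, 6)]
Unfold 2 (reflect across v@8): 4 holes -> [(6, 1), (6, 6), (6, 9), (6, 14)]

Answer: ................
................
................
................
................
................
.O....O..O....O.
................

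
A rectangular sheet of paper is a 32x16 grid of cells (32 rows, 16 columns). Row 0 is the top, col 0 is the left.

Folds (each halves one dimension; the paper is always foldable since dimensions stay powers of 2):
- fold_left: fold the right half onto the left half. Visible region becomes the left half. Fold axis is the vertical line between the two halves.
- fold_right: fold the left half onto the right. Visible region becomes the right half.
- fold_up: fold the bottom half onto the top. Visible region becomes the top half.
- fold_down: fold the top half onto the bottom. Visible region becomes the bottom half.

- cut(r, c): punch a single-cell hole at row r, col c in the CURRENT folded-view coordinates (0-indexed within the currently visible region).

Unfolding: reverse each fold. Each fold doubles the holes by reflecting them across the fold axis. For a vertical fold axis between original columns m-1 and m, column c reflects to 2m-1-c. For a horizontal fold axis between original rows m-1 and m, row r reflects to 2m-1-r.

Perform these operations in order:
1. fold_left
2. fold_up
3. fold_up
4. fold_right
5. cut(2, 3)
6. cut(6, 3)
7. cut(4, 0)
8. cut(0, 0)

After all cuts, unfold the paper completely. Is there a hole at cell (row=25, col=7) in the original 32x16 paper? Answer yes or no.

Answer: yes

Derivation:
Op 1 fold_left: fold axis v@8; visible region now rows[0,32) x cols[0,8) = 32x8
Op 2 fold_up: fold axis h@16; visible region now rows[0,16) x cols[0,8) = 16x8
Op 3 fold_up: fold axis h@8; visible region now rows[0,8) x cols[0,8) = 8x8
Op 4 fold_right: fold axis v@4; visible region now rows[0,8) x cols[4,8) = 8x4
Op 5 cut(2, 3): punch at orig (2,7); cuts so far [(2, 7)]; region rows[0,8) x cols[4,8) = 8x4
Op 6 cut(6, 3): punch at orig (6,7); cuts so far [(2, 7), (6, 7)]; region rows[0,8) x cols[4,8) = 8x4
Op 7 cut(4, 0): punch at orig (4,4); cuts so far [(2, 7), (4, 4), (6, 7)]; region rows[0,8) x cols[4,8) = 8x4
Op 8 cut(0, 0): punch at orig (0,4); cuts so far [(0, 4), (2, 7), (4, 4), (6, 7)]; region rows[0,8) x cols[4,8) = 8x4
Unfold 1 (reflect across v@4): 8 holes -> [(0, 3), (0, 4), (2, 0), (2, 7), (4, 3), (4, 4), (6, 0), (6, 7)]
Unfold 2 (reflect across h@8): 16 holes -> [(0, 3), (0, 4), (2, 0), (2, 7), (4, 3), (4, 4), (6, 0), (6, 7), (9, 0), (9, 7), (11, 3), (11, 4), (13, 0), (13, 7), (15, 3), (15, 4)]
Unfold 3 (reflect across h@16): 32 holes -> [(0, 3), (0, 4), (2, 0), (2, 7), (4, 3), (4, 4), (6, 0), (6, 7), (9, 0), (9, 7), (11, 3), (11, 4), (13, 0), (13, 7), (15, 3), (15, 4), (16, 3), (16, 4), (18, 0), (18, 7), (20, 3), (20, 4), (22, 0), (22, 7), (25, 0), (25, 7), (27, 3), (27, 4), (29, 0), (29, 7), (31, 3), (31, 4)]
Unfold 4 (reflect across v@8): 64 holes -> [(0, 3), (0, 4), (0, 11), (0, 12), (2, 0), (2, 7), (2, 8), (2, 15), (4, 3), (4, 4), (4, 11), (4, 12), (6, 0), (6, 7), (6, 8), (6, 15), (9, 0), (9, 7), (9, 8), (9, 15), (11, 3), (11, 4), (11, 11), (11, 12), (13, 0), (13, 7), (13, 8), (13, 15), (15, 3), (15, 4), (15, 11), (15, 12), (16, 3), (16, 4), (16, 11), (16, 12), (18, 0), (18, 7), (18, 8), (18, 15), (20, 3), (20, 4), (20, 11), (20, 12), (22, 0), (22, 7), (22, 8), (22, 15), (25, 0), (25, 7), (25, 8), (25, 15), (27, 3), (27, 4), (27, 11), (27, 12), (29, 0), (29, 7), (29, 8), (29, 15), (31, 3), (31, 4), (31, 11), (31, 12)]
Holes: [(0, 3), (0, 4), (0, 11), (0, 12), (2, 0), (2, 7), (2, 8), (2, 15), (4, 3), (4, 4), (4, 11), (4, 12), (6, 0), (6, 7), (6, 8), (6, 15), (9, 0), (9, 7), (9, 8), (9, 15), (11, 3), (11, 4), (11, 11), (11, 12), (13, 0), (13, 7), (13, 8), (13, 15), (15, 3), (15, 4), (15, 11), (15, 12), (16, 3), (16, 4), (16, 11), (16, 12), (18, 0), (18, 7), (18, 8), (18, 15), (20, 3), (20, 4), (20, 11), (20, 12), (22, 0), (22, 7), (22, 8), (22, 15), (25, 0), (25, 7), (25, 8), (25, 15), (27, 3), (27, 4), (27, 11), (27, 12), (29, 0), (29, 7), (29, 8), (29, 15), (31, 3), (31, 4), (31, 11), (31, 12)]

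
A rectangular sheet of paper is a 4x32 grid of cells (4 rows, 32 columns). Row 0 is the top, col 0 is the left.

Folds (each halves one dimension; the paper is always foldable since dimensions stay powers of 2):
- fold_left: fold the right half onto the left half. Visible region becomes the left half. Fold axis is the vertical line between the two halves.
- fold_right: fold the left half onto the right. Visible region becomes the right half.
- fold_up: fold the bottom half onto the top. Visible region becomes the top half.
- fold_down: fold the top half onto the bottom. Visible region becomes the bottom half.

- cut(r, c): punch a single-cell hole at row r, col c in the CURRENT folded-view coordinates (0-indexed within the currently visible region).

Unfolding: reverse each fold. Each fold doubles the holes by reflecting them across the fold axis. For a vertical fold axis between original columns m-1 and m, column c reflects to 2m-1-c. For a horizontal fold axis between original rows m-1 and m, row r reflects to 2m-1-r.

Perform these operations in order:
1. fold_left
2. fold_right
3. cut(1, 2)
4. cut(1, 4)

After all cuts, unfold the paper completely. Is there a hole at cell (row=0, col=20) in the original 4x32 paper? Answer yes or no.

Answer: no

Derivation:
Op 1 fold_left: fold axis v@16; visible region now rows[0,4) x cols[0,16) = 4x16
Op 2 fold_right: fold axis v@8; visible region now rows[0,4) x cols[8,16) = 4x8
Op 3 cut(1, 2): punch at orig (1,10); cuts so far [(1, 10)]; region rows[0,4) x cols[8,16) = 4x8
Op 4 cut(1, 4): punch at orig (1,12); cuts so far [(1, 10), (1, 12)]; region rows[0,4) x cols[8,16) = 4x8
Unfold 1 (reflect across v@8): 4 holes -> [(1, 3), (1, 5), (1, 10), (1, 12)]
Unfold 2 (reflect across v@16): 8 holes -> [(1, 3), (1, 5), (1, 10), (1, 12), (1, 19), (1, 21), (1, 26), (1, 28)]
Holes: [(1, 3), (1, 5), (1, 10), (1, 12), (1, 19), (1, 21), (1, 26), (1, 28)]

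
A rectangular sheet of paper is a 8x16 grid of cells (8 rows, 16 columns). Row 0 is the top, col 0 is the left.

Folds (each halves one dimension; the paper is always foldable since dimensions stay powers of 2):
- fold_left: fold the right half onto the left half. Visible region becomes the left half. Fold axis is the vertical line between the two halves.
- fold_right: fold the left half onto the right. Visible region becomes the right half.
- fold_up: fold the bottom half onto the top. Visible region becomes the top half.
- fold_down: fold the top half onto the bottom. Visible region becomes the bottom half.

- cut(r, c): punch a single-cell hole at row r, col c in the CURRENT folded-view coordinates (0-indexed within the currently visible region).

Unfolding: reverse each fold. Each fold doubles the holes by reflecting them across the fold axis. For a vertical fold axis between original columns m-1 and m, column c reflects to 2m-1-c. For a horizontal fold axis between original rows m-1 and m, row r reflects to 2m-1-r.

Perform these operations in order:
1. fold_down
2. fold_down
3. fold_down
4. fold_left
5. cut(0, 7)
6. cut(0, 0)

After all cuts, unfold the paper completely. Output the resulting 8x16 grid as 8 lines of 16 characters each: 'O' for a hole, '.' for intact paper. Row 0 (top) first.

Op 1 fold_down: fold axis h@4; visible region now rows[4,8) x cols[0,16) = 4x16
Op 2 fold_down: fold axis h@6; visible region now rows[6,8) x cols[0,16) = 2x16
Op 3 fold_down: fold axis h@7; visible region now rows[7,8) x cols[0,16) = 1x16
Op 4 fold_left: fold axis v@8; visible region now rows[7,8) x cols[0,8) = 1x8
Op 5 cut(0, 7): punch at orig (7,7); cuts so far [(7, 7)]; region rows[7,8) x cols[0,8) = 1x8
Op 6 cut(0, 0): punch at orig (7,0); cuts so far [(7, 0), (7, 7)]; region rows[7,8) x cols[0,8) = 1x8
Unfold 1 (reflect across v@8): 4 holes -> [(7, 0), (7, 7), (7, 8), (7, 15)]
Unfold 2 (reflect across h@7): 8 holes -> [(6, 0), (6, 7), (6, 8), (6, 15), (7, 0), (7, 7), (7, 8), (7, 15)]
Unfold 3 (reflect across h@6): 16 holes -> [(4, 0), (4, 7), (4, 8), (4, 15), (5, 0), (5, 7), (5, 8), (5, 15), (6, 0), (6, 7), (6, 8), (6, 15), (7, 0), (7, 7), (7, 8), (7, 15)]
Unfold 4 (reflect across h@4): 32 holes -> [(0, 0), (0, 7), (0, 8), (0, 15), (1, 0), (1, 7), (1, 8), (1, 15), (2, 0), (2, 7), (2, 8), (2, 15), (3, 0), (3, 7), (3, 8), (3, 15), (4, 0), (4, 7), (4, 8), (4, 15), (5, 0), (5, 7), (5, 8), (5, 15), (6, 0), (6, 7), (6, 8), (6, 15), (7, 0), (7, 7), (7, 8), (7, 15)]

Answer: O......OO......O
O......OO......O
O......OO......O
O......OO......O
O......OO......O
O......OO......O
O......OO......O
O......OO......O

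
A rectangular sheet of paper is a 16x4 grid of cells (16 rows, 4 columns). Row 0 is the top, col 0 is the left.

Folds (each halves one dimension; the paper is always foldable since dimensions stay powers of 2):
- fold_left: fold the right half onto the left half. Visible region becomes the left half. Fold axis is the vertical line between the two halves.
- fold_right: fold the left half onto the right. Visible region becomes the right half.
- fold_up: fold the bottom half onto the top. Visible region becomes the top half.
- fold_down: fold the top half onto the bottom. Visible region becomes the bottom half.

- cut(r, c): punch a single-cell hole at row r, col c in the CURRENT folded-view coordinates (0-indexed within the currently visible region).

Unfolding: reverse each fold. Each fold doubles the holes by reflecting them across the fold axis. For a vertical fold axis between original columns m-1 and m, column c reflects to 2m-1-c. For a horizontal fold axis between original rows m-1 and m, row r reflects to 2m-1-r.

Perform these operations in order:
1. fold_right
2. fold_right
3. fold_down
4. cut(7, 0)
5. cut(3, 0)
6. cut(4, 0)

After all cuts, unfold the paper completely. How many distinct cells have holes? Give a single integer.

Answer: 24

Derivation:
Op 1 fold_right: fold axis v@2; visible region now rows[0,16) x cols[2,4) = 16x2
Op 2 fold_right: fold axis v@3; visible region now rows[0,16) x cols[3,4) = 16x1
Op 3 fold_down: fold axis h@8; visible region now rows[8,16) x cols[3,4) = 8x1
Op 4 cut(7, 0): punch at orig (15,3); cuts so far [(15, 3)]; region rows[8,16) x cols[3,4) = 8x1
Op 5 cut(3, 0): punch at orig (11,3); cuts so far [(11, 3), (15, 3)]; region rows[8,16) x cols[3,4) = 8x1
Op 6 cut(4, 0): punch at orig (12,3); cuts so far [(11, 3), (12, 3), (15, 3)]; region rows[8,16) x cols[3,4) = 8x1
Unfold 1 (reflect across h@8): 6 holes -> [(0, 3), (3, 3), (4, 3), (11, 3), (12, 3), (15, 3)]
Unfold 2 (reflect across v@3): 12 holes -> [(0, 2), (0, 3), (3, 2), (3, 3), (4, 2), (4, 3), (11, 2), (11, 3), (12, 2), (12, 3), (15, 2), (15, 3)]
Unfold 3 (reflect across v@2): 24 holes -> [(0, 0), (0, 1), (0, 2), (0, 3), (3, 0), (3, 1), (3, 2), (3, 3), (4, 0), (4, 1), (4, 2), (4, 3), (11, 0), (11, 1), (11, 2), (11, 3), (12, 0), (12, 1), (12, 2), (12, 3), (15, 0), (15, 1), (15, 2), (15, 3)]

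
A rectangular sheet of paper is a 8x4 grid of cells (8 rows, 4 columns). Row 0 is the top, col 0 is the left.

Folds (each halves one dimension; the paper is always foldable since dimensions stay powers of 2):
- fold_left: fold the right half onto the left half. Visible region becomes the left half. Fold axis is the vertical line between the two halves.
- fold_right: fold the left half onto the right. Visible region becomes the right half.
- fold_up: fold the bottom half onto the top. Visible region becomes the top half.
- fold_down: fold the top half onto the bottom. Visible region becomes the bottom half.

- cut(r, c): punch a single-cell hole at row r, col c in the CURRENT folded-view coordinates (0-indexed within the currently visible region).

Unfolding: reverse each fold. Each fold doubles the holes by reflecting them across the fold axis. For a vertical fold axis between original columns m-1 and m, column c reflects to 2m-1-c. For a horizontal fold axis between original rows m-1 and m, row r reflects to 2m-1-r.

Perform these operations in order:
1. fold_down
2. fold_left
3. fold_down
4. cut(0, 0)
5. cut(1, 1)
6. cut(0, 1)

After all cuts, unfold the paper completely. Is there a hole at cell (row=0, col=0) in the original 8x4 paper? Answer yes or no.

Answer: no

Derivation:
Op 1 fold_down: fold axis h@4; visible region now rows[4,8) x cols[0,4) = 4x4
Op 2 fold_left: fold axis v@2; visible region now rows[4,8) x cols[0,2) = 4x2
Op 3 fold_down: fold axis h@6; visible region now rows[6,8) x cols[0,2) = 2x2
Op 4 cut(0, 0): punch at orig (6,0); cuts so far [(6, 0)]; region rows[6,8) x cols[0,2) = 2x2
Op 5 cut(1, 1): punch at orig (7,1); cuts so far [(6, 0), (7, 1)]; region rows[6,8) x cols[0,2) = 2x2
Op 6 cut(0, 1): punch at orig (6,1); cuts so far [(6, 0), (6, 1), (7, 1)]; region rows[6,8) x cols[0,2) = 2x2
Unfold 1 (reflect across h@6): 6 holes -> [(4, 1), (5, 0), (5, 1), (6, 0), (6, 1), (7, 1)]
Unfold 2 (reflect across v@2): 12 holes -> [(4, 1), (4, 2), (5, 0), (5, 1), (5, 2), (5, 3), (6, 0), (6, 1), (6, 2), (6, 3), (7, 1), (7, 2)]
Unfold 3 (reflect across h@4): 24 holes -> [(0, 1), (0, 2), (1, 0), (1, 1), (1, 2), (1, 3), (2, 0), (2, 1), (2, 2), (2, 3), (3, 1), (3, 2), (4, 1), (4, 2), (5, 0), (5, 1), (5, 2), (5, 3), (6, 0), (6, 1), (6, 2), (6, 3), (7, 1), (7, 2)]
Holes: [(0, 1), (0, 2), (1, 0), (1, 1), (1, 2), (1, 3), (2, 0), (2, 1), (2, 2), (2, 3), (3, 1), (3, 2), (4, 1), (4, 2), (5, 0), (5, 1), (5, 2), (5, 3), (6, 0), (6, 1), (6, 2), (6, 3), (7, 1), (7, 2)]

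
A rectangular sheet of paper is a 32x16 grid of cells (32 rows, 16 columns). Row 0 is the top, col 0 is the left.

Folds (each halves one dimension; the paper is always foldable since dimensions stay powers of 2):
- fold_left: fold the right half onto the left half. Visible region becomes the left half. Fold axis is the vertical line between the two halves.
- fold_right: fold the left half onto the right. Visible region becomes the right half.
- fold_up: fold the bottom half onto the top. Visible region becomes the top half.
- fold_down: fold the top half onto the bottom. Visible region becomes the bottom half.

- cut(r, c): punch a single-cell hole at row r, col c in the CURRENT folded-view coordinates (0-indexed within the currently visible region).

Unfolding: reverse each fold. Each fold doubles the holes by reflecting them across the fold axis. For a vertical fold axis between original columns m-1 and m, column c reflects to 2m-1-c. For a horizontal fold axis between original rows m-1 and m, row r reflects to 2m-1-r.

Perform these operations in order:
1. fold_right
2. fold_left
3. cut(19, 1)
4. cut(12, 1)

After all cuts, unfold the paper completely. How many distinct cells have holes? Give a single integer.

Op 1 fold_right: fold axis v@8; visible region now rows[0,32) x cols[8,16) = 32x8
Op 2 fold_left: fold axis v@12; visible region now rows[0,32) x cols[8,12) = 32x4
Op 3 cut(19, 1): punch at orig (19,9); cuts so far [(19, 9)]; region rows[0,32) x cols[8,12) = 32x4
Op 4 cut(12, 1): punch at orig (12,9); cuts so far [(12, 9), (19, 9)]; region rows[0,32) x cols[8,12) = 32x4
Unfold 1 (reflect across v@12): 4 holes -> [(12, 9), (12, 14), (19, 9), (19, 14)]
Unfold 2 (reflect across v@8): 8 holes -> [(12, 1), (12, 6), (12, 9), (12, 14), (19, 1), (19, 6), (19, 9), (19, 14)]

Answer: 8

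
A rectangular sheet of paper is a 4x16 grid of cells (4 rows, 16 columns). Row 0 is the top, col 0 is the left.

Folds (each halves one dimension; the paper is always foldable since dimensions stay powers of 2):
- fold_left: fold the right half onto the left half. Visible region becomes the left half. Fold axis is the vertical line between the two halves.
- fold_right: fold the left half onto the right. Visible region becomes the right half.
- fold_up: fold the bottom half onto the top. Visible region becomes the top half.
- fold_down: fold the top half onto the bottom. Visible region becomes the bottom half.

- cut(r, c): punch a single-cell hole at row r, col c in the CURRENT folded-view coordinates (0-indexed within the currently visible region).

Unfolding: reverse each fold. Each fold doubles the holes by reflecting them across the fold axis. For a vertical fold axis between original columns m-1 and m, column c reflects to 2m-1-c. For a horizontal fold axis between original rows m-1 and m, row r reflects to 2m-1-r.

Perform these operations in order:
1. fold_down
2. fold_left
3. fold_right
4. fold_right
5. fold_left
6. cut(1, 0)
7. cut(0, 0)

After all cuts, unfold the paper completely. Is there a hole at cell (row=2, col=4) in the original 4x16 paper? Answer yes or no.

Op 1 fold_down: fold axis h@2; visible region now rows[2,4) x cols[0,16) = 2x16
Op 2 fold_left: fold axis v@8; visible region now rows[2,4) x cols[0,8) = 2x8
Op 3 fold_right: fold axis v@4; visible region now rows[2,4) x cols[4,8) = 2x4
Op 4 fold_right: fold axis v@6; visible region now rows[2,4) x cols[6,8) = 2x2
Op 5 fold_left: fold axis v@7; visible region now rows[2,4) x cols[6,7) = 2x1
Op 6 cut(1, 0): punch at orig (3,6); cuts so far [(3, 6)]; region rows[2,4) x cols[6,7) = 2x1
Op 7 cut(0, 0): punch at orig (2,6); cuts so far [(2, 6), (3, 6)]; region rows[2,4) x cols[6,7) = 2x1
Unfold 1 (reflect across v@7): 4 holes -> [(2, 6), (2, 7), (3, 6), (3, 7)]
Unfold 2 (reflect across v@6): 8 holes -> [(2, 4), (2, 5), (2, 6), (2, 7), (3, 4), (3, 5), (3, 6), (3, 7)]
Unfold 3 (reflect across v@4): 16 holes -> [(2, 0), (2, 1), (2, 2), (2, 3), (2, 4), (2, 5), (2, 6), (2, 7), (3, 0), (3, 1), (3, 2), (3, 3), (3, 4), (3, 5), (3, 6), (3, 7)]
Unfold 4 (reflect across v@8): 32 holes -> [(2, 0), (2, 1), (2, 2), (2, 3), (2, 4), (2, 5), (2, 6), (2, 7), (2, 8), (2, 9), (2, 10), (2, 11), (2, 12), (2, 13), (2, 14), (2, 15), (3, 0), (3, 1), (3, 2), (3, 3), (3, 4), (3, 5), (3, 6), (3, 7), (3, 8), (3, 9), (3, 10), (3, 11), (3, 12), (3, 13), (3, 14), (3, 15)]
Unfold 5 (reflect across h@2): 64 holes -> [(0, 0), (0, 1), (0, 2), (0, 3), (0, 4), (0, 5), (0, 6), (0, 7), (0, 8), (0, 9), (0, 10), (0, 11), (0, 12), (0, 13), (0, 14), (0, 15), (1, 0), (1, 1), (1, 2), (1, 3), (1, 4), (1, 5), (1, 6), (1, 7), (1, 8), (1, 9), (1, 10), (1, 11), (1, 12), (1, 13), (1, 14), (1, 15), (2, 0), (2, 1), (2, 2), (2, 3), (2, 4), (2, 5), (2, 6), (2, 7), (2, 8), (2, 9), (2, 10), (2, 11), (2, 12), (2, 13), (2, 14), (2, 15), (3, 0), (3, 1), (3, 2), (3, 3), (3, 4), (3, 5), (3, 6), (3, 7), (3, 8), (3, 9), (3, 10), (3, 11), (3, 12), (3, 13), (3, 14), (3, 15)]
Holes: [(0, 0), (0, 1), (0, 2), (0, 3), (0, 4), (0, 5), (0, 6), (0, 7), (0, 8), (0, 9), (0, 10), (0, 11), (0, 12), (0, 13), (0, 14), (0, 15), (1, 0), (1, 1), (1, 2), (1, 3), (1, 4), (1, 5), (1, 6), (1, 7), (1, 8), (1, 9), (1, 10), (1, 11), (1, 12), (1, 13), (1, 14), (1, 15), (2, 0), (2, 1), (2, 2), (2, 3), (2, 4), (2, 5), (2, 6), (2, 7), (2, 8), (2, 9), (2, 10), (2, 11), (2, 12), (2, 13), (2, 14), (2, 15), (3, 0), (3, 1), (3, 2), (3, 3), (3, 4), (3, 5), (3, 6), (3, 7), (3, 8), (3, 9), (3, 10), (3, 11), (3, 12), (3, 13), (3, 14), (3, 15)]

Answer: yes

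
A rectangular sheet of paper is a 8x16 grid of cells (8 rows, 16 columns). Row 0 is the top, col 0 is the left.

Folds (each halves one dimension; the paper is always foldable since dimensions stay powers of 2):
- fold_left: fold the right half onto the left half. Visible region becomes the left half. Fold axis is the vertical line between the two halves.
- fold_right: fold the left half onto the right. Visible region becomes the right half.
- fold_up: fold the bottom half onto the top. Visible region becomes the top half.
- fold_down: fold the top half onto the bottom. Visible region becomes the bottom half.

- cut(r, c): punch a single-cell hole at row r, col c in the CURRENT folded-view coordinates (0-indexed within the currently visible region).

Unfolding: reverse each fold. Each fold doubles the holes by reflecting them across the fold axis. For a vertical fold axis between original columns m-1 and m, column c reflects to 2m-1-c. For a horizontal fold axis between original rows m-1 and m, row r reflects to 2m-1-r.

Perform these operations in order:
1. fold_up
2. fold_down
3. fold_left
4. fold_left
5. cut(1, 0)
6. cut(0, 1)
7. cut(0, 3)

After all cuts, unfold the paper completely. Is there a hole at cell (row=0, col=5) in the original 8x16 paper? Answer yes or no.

Op 1 fold_up: fold axis h@4; visible region now rows[0,4) x cols[0,16) = 4x16
Op 2 fold_down: fold axis h@2; visible region now rows[2,4) x cols[0,16) = 2x16
Op 3 fold_left: fold axis v@8; visible region now rows[2,4) x cols[0,8) = 2x8
Op 4 fold_left: fold axis v@4; visible region now rows[2,4) x cols[0,4) = 2x4
Op 5 cut(1, 0): punch at orig (3,0); cuts so far [(3, 0)]; region rows[2,4) x cols[0,4) = 2x4
Op 6 cut(0, 1): punch at orig (2,1); cuts so far [(2, 1), (3, 0)]; region rows[2,4) x cols[0,4) = 2x4
Op 7 cut(0, 3): punch at orig (2,3); cuts so far [(2, 1), (2, 3), (3, 0)]; region rows[2,4) x cols[0,4) = 2x4
Unfold 1 (reflect across v@4): 6 holes -> [(2, 1), (2, 3), (2, 4), (2, 6), (3, 0), (3, 7)]
Unfold 2 (reflect across v@8): 12 holes -> [(2, 1), (2, 3), (2, 4), (2, 6), (2, 9), (2, 11), (2, 12), (2, 14), (3, 0), (3, 7), (3, 8), (3, 15)]
Unfold 3 (reflect across h@2): 24 holes -> [(0, 0), (0, 7), (0, 8), (0, 15), (1, 1), (1, 3), (1, 4), (1, 6), (1, 9), (1, 11), (1, 12), (1, 14), (2, 1), (2, 3), (2, 4), (2, 6), (2, 9), (2, 11), (2, 12), (2, 14), (3, 0), (3, 7), (3, 8), (3, 15)]
Unfold 4 (reflect across h@4): 48 holes -> [(0, 0), (0, 7), (0, 8), (0, 15), (1, 1), (1, 3), (1, 4), (1, 6), (1, 9), (1, 11), (1, 12), (1, 14), (2, 1), (2, 3), (2, 4), (2, 6), (2, 9), (2, 11), (2, 12), (2, 14), (3, 0), (3, 7), (3, 8), (3, 15), (4, 0), (4, 7), (4, 8), (4, 15), (5, 1), (5, 3), (5, 4), (5, 6), (5, 9), (5, 11), (5, 12), (5, 14), (6, 1), (6, 3), (6, 4), (6, 6), (6, 9), (6, 11), (6, 12), (6, 14), (7, 0), (7, 7), (7, 8), (7, 15)]
Holes: [(0, 0), (0, 7), (0, 8), (0, 15), (1, 1), (1, 3), (1, 4), (1, 6), (1, 9), (1, 11), (1, 12), (1, 14), (2, 1), (2, 3), (2, 4), (2, 6), (2, 9), (2, 11), (2, 12), (2, 14), (3, 0), (3, 7), (3, 8), (3, 15), (4, 0), (4, 7), (4, 8), (4, 15), (5, 1), (5, 3), (5, 4), (5, 6), (5, 9), (5, 11), (5, 12), (5, 14), (6, 1), (6, 3), (6, 4), (6, 6), (6, 9), (6, 11), (6, 12), (6, 14), (7, 0), (7, 7), (7, 8), (7, 15)]

Answer: no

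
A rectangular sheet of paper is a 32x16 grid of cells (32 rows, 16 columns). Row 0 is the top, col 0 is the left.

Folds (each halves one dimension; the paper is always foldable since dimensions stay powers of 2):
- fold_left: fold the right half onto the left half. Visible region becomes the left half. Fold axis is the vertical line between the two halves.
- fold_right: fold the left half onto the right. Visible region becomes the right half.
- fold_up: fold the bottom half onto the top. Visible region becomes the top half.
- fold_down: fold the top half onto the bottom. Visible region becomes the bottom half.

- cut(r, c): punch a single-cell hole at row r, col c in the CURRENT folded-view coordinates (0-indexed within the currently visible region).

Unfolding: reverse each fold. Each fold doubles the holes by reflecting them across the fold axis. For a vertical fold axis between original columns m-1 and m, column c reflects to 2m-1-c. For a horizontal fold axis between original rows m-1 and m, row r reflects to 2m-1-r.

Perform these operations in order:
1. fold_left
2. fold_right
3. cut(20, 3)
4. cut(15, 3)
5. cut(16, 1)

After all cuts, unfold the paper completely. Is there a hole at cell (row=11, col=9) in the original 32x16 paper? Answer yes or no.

Op 1 fold_left: fold axis v@8; visible region now rows[0,32) x cols[0,8) = 32x8
Op 2 fold_right: fold axis v@4; visible region now rows[0,32) x cols[4,8) = 32x4
Op 3 cut(20, 3): punch at orig (20,7); cuts so far [(20, 7)]; region rows[0,32) x cols[4,8) = 32x4
Op 4 cut(15, 3): punch at orig (15,7); cuts so far [(15, 7), (20, 7)]; region rows[0,32) x cols[4,8) = 32x4
Op 5 cut(16, 1): punch at orig (16,5); cuts so far [(15, 7), (16, 5), (20, 7)]; region rows[0,32) x cols[4,8) = 32x4
Unfold 1 (reflect across v@4): 6 holes -> [(15, 0), (15, 7), (16, 2), (16, 5), (20, 0), (20, 7)]
Unfold 2 (reflect across v@8): 12 holes -> [(15, 0), (15, 7), (15, 8), (15, 15), (16, 2), (16, 5), (16, 10), (16, 13), (20, 0), (20, 7), (20, 8), (20, 15)]
Holes: [(15, 0), (15, 7), (15, 8), (15, 15), (16, 2), (16, 5), (16, 10), (16, 13), (20, 0), (20, 7), (20, 8), (20, 15)]

Answer: no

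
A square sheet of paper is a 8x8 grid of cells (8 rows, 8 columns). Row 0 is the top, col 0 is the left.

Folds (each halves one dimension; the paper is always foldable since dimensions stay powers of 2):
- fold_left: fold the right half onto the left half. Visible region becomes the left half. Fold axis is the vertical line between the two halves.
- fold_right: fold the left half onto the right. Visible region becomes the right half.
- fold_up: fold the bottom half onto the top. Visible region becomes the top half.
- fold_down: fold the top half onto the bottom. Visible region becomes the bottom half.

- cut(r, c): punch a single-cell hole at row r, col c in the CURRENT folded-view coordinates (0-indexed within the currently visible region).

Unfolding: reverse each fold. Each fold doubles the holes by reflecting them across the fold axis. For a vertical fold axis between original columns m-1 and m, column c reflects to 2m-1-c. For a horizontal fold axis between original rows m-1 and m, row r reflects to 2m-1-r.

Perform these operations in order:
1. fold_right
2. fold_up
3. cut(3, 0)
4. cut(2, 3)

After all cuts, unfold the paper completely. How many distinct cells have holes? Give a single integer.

Answer: 8

Derivation:
Op 1 fold_right: fold axis v@4; visible region now rows[0,8) x cols[4,8) = 8x4
Op 2 fold_up: fold axis h@4; visible region now rows[0,4) x cols[4,8) = 4x4
Op 3 cut(3, 0): punch at orig (3,4); cuts so far [(3, 4)]; region rows[0,4) x cols[4,8) = 4x4
Op 4 cut(2, 3): punch at orig (2,7); cuts so far [(2, 7), (3, 4)]; region rows[0,4) x cols[4,8) = 4x4
Unfold 1 (reflect across h@4): 4 holes -> [(2, 7), (3, 4), (4, 4), (5, 7)]
Unfold 2 (reflect across v@4): 8 holes -> [(2, 0), (2, 7), (3, 3), (3, 4), (4, 3), (4, 4), (5, 0), (5, 7)]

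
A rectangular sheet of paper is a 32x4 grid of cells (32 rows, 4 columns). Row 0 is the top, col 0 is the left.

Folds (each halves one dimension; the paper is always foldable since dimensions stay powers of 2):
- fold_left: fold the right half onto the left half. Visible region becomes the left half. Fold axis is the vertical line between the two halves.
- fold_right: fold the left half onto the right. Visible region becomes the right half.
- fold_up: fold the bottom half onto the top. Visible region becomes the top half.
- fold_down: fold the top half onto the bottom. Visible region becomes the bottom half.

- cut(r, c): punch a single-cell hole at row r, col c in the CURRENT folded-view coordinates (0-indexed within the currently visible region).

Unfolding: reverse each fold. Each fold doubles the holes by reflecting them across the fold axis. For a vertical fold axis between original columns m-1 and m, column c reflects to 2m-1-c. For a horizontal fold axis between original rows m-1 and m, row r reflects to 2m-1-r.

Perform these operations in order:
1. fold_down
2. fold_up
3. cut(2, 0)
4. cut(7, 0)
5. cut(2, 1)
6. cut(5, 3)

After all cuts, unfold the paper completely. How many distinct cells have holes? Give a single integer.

Answer: 16

Derivation:
Op 1 fold_down: fold axis h@16; visible region now rows[16,32) x cols[0,4) = 16x4
Op 2 fold_up: fold axis h@24; visible region now rows[16,24) x cols[0,4) = 8x4
Op 3 cut(2, 0): punch at orig (18,0); cuts so far [(18, 0)]; region rows[16,24) x cols[0,4) = 8x4
Op 4 cut(7, 0): punch at orig (23,0); cuts so far [(18, 0), (23, 0)]; region rows[16,24) x cols[0,4) = 8x4
Op 5 cut(2, 1): punch at orig (18,1); cuts so far [(18, 0), (18, 1), (23, 0)]; region rows[16,24) x cols[0,4) = 8x4
Op 6 cut(5, 3): punch at orig (21,3); cuts so far [(18, 0), (18, 1), (21, 3), (23, 0)]; region rows[16,24) x cols[0,4) = 8x4
Unfold 1 (reflect across h@24): 8 holes -> [(18, 0), (18, 1), (21, 3), (23, 0), (24, 0), (26, 3), (29, 0), (29, 1)]
Unfold 2 (reflect across h@16): 16 holes -> [(2, 0), (2, 1), (5, 3), (7, 0), (8, 0), (10, 3), (13, 0), (13, 1), (18, 0), (18, 1), (21, 3), (23, 0), (24, 0), (26, 3), (29, 0), (29, 1)]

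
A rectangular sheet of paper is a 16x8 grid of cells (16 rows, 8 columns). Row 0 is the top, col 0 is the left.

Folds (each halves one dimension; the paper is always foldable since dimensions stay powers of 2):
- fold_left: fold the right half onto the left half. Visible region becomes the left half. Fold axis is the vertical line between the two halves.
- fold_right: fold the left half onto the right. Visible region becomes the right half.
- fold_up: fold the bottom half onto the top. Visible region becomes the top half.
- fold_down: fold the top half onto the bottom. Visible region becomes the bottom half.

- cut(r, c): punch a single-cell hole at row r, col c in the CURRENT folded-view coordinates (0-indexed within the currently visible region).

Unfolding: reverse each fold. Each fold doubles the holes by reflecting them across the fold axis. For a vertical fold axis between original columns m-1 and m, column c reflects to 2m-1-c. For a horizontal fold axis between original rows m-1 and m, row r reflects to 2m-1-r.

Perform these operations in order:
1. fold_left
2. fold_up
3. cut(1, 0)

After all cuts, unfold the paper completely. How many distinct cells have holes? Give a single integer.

Op 1 fold_left: fold axis v@4; visible region now rows[0,16) x cols[0,4) = 16x4
Op 2 fold_up: fold axis h@8; visible region now rows[0,8) x cols[0,4) = 8x4
Op 3 cut(1, 0): punch at orig (1,0); cuts so far [(1, 0)]; region rows[0,8) x cols[0,4) = 8x4
Unfold 1 (reflect across h@8): 2 holes -> [(1, 0), (14, 0)]
Unfold 2 (reflect across v@4): 4 holes -> [(1, 0), (1, 7), (14, 0), (14, 7)]

Answer: 4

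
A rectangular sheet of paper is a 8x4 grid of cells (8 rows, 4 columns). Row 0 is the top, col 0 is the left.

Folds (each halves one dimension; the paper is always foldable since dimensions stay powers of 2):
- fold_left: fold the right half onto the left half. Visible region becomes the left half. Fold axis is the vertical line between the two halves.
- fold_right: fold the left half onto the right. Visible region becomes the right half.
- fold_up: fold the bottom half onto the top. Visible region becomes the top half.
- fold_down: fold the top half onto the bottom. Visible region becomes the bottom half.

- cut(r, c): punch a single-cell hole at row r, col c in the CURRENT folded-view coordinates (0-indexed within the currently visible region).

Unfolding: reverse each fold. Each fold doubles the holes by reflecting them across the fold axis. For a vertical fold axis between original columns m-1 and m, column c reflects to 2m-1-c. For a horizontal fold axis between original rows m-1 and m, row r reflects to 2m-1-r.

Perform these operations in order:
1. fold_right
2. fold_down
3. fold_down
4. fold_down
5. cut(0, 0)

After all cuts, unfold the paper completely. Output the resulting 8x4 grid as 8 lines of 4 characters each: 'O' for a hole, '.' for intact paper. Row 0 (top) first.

Answer: .OO.
.OO.
.OO.
.OO.
.OO.
.OO.
.OO.
.OO.

Derivation:
Op 1 fold_right: fold axis v@2; visible region now rows[0,8) x cols[2,4) = 8x2
Op 2 fold_down: fold axis h@4; visible region now rows[4,8) x cols[2,4) = 4x2
Op 3 fold_down: fold axis h@6; visible region now rows[6,8) x cols[2,4) = 2x2
Op 4 fold_down: fold axis h@7; visible region now rows[7,8) x cols[2,4) = 1x2
Op 5 cut(0, 0): punch at orig (7,2); cuts so far [(7, 2)]; region rows[7,8) x cols[2,4) = 1x2
Unfold 1 (reflect across h@7): 2 holes -> [(6, 2), (7, 2)]
Unfold 2 (reflect across h@6): 4 holes -> [(4, 2), (5, 2), (6, 2), (7, 2)]
Unfold 3 (reflect across h@4): 8 holes -> [(0, 2), (1, 2), (2, 2), (3, 2), (4, 2), (5, 2), (6, 2), (7, 2)]
Unfold 4 (reflect across v@2): 16 holes -> [(0, 1), (0, 2), (1, 1), (1, 2), (2, 1), (2, 2), (3, 1), (3, 2), (4, 1), (4, 2), (5, 1), (5, 2), (6, 1), (6, 2), (7, 1), (7, 2)]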